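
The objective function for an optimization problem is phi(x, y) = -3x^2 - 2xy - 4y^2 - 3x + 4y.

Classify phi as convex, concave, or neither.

concave

phi is quadratic, so its Hessian is the constant matrix H = [[-6, -2], [-2, -8]].
det(H) = 44, tr(H) = -14.
det(H) > 0 and tr(H) < 0, so H is negative definite everywhere: concave.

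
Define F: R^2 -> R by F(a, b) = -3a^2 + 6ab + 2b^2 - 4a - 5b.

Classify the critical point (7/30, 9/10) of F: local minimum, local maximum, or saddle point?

saddle point

The Hessian of F is constant: H = [[-6, 6], [6, 4]].
det(H) = (-6)·4 − 6² = -60.
Since det(H) < 0, H is indefinite and the critical point is a saddle point.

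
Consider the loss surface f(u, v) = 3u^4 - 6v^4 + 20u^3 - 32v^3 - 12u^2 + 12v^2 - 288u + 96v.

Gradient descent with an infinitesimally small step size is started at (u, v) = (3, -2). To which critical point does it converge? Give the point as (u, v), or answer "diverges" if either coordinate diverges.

f is separable, so gradient descent decouples: u follows -∂f/∂u, v follows -∂f/∂v.
∂f/∂u = 12(u - 2)(u + 3)(u + 4); at u=3 this is 504, so u decreases.
∂f/∂v = -24(v - 1)(v + 1)(v + 4); at v=-2 this is -144, so v increases.
u converges to its nearest critical value 2 (a local min of the u-part); v converges to -1. The iterate converges to (2, -1).

(2, -1)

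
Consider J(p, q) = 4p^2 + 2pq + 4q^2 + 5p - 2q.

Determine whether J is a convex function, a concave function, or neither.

J is quadratic, so its Hessian is the constant matrix H = [[8, 2], [2, 8]].
det(H) = 60, tr(H) = 16.
det(H) > 0 and tr(H) > 0, so H is positive definite everywhere: convex.

convex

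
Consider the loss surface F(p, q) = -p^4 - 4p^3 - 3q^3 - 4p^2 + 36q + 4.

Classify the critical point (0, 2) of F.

local maximum

The mixed partial ∂²F/∂p∂q is 0, so the Hessian at any point is diag(F_pp, F_qq) = diag(-4(3p^2 + 6p + 2), -18q).
At (0, 2): H = diag(-8, -36).
Both eigenvalues are negative, so H is negative definite: a local maximum.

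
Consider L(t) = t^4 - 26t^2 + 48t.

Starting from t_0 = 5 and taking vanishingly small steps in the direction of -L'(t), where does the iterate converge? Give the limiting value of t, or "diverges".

L'(t) = 4(t - 3)(t - 1)(t + 4), so L'(5) = 288.
Gradient descent moves in the -L' direction, i.e. t is decreasing.
The nearest critical point in that direction is t = 3, where L'' = 56 > 0 (a local minimum). The iterate converges there.

3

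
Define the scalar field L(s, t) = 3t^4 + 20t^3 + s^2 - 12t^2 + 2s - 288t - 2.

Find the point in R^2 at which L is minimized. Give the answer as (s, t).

L(s,t) separates as P(s) + Q(t) − 2, so its minimum is min P + min Q − 2.
P'(s) = 2s + 2 vanishes at s ∈ {-1}; Q'(t) = 12(t - 2)(t + 3)(t + 4) vanishes at t ∈ {-4, -3, 2}.
Local minima of P (where P''>0): P(-1)=-1. Local minima of Q: Q(-4)=448, Q(2)=-416.
So the global minimum of L is P(-1) + Q(2) − 2 = -1 − 416 − 2 = -419, attained at (-1, 2).

(-1, 2)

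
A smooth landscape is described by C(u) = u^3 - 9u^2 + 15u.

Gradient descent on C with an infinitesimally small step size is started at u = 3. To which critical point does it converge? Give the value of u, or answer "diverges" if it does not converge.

5

C'(u) = 3(u - 5)(u - 1), so C'(3) = -12.
Gradient descent moves in the -C' direction, i.e. u is increasing.
The nearest critical point in that direction is u = 5, where C'' = 12 > 0 (a local minimum). The iterate converges there.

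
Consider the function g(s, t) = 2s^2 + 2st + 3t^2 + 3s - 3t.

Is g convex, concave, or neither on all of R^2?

g is quadratic, so its Hessian is the constant matrix H = [[4, 2], [2, 6]].
det(H) = 20, tr(H) = 10.
det(H) > 0 and tr(H) > 0, so H is positive definite everywhere: convex.

convex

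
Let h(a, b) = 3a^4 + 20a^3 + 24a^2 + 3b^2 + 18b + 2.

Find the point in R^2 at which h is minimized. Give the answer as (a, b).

(-4, -3)

h(a,b) separates as P(a) + Q(b) + 2, so its minimum is min P + min Q + 2.
P'(a) = 12a(a + 1)(a + 4) vanishes at a ∈ {-4, -1, 0}; Q'(b) = 6b + 18 vanishes at b ∈ {-3}.
Local minima of P (where P''>0): P(-4)=-128, P(0)=0. Local minima of Q: Q(-3)=-27.
So the global minimum of h is P(-4) + Q(-3) + 2 = -128 − 27 + 2 = -153, attained at (-4, -3).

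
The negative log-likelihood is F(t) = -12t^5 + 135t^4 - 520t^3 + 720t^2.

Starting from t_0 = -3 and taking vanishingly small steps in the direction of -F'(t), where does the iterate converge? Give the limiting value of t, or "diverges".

F'(t) = -60t(t - 4)(t - 3)(t - 2), so F'(-3) = -37800.
Gradient descent moves in the -F' direction, i.e. t is increasing.
The nearest critical point in that direction is t = 0, where F'' = 1440 > 0 (a local minimum). The iterate converges there.

0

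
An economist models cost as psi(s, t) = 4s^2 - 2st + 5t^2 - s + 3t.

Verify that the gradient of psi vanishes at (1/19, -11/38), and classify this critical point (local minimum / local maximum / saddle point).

∇psi = (8s - 2t - 1, -2s + 10t + 3); substituting (1/19, -11/38) gives ∇psi = (0, 0), so (1/19, -11/38) is indeed a critical point.
The Hessian of psi is constant: H = [[8, -2], [-2, 10]].
det(H) = 8·10 − (-2)² = 76.
det(H) > 0 and tr(H) = 18 > 0, so H is positive definite and the point is a local minimum.

local minimum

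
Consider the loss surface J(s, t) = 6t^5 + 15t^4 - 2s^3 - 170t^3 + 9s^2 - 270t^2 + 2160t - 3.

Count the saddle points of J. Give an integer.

J separates as a function of s plus a function of t, so ∇J=0 decouples.
∂J/∂s = -6s(s - 3) = 0 at s ∈ {0, 3}; ∂J/∂t = 30(t - 3)(t - 2)(t + 3)(t + 4) = 0 at t ∈ {-4, -3, 2, 3}.
The Hessian is diagonal: diag(J_ss, J_tt). Second derivatives: J_ss(0)=18, J_ss(3)=-18; J_tt(-4)=-1260, J_tt(-3)=900, J_tt(2)=-900, J_tt(3)=1260.
Saddle points occur where the two diagonal entries have opposite signs: (0, -4), (0, 2), (3, -3), (3, 3). Count: 4.

4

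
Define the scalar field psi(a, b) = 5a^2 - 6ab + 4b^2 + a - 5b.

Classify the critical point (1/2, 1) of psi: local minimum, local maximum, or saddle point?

local minimum

The Hessian of psi is constant: H = [[10, -6], [-6, 8]].
det(H) = 10·8 − (-6)² = 44.
det(H) > 0 and tr(H) = 18 > 0, so H is positive definite and the point is a local minimum.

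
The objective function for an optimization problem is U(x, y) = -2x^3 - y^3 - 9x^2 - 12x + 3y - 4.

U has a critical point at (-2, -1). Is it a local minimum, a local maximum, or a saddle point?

The mixed partial ∂²U/∂x∂y is 0, so the Hessian at any point is diag(U_xx, U_yy) = diag(-6(2x + 3), -6y).
At (-2, -1): H = diag(6, 6).
Both eigenvalues are positive, so H is positive definite: a local minimum.

local minimum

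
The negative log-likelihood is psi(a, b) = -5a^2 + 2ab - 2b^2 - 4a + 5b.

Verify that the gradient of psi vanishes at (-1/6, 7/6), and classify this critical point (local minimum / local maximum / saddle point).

local maximum

∇psi = (-10a + 2b - 4, 2a - 4b + 5); substituting (-1/6, 7/6) gives ∇psi = (0, 0), so (-1/6, 7/6) is indeed a critical point.
The Hessian of psi is constant: H = [[-10, 2], [2, -4]].
det(H) = (-10)·(-4) − 2² = 36.
det(H) > 0 and tr(H) = -14 < 0, so H is negative definite and the point is a local maximum.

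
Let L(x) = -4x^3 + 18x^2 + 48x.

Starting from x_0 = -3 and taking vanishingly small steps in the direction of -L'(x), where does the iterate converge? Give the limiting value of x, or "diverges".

-1

L'(x) = -12(x - 4)(x + 1), so L'(-3) = -168.
Gradient descent moves in the -L' direction, i.e. x is increasing.
The nearest critical point in that direction is x = -1, where L'' = 60 > 0 (a local minimum). The iterate converges there.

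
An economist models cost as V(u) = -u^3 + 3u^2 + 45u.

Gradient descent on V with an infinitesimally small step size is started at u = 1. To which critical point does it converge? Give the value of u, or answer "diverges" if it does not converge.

-3

V'(u) = -3(u - 5)(u + 3), so V'(1) = 48.
Gradient descent moves in the -V' direction, i.e. u is decreasing.
The nearest critical point in that direction is u = -3, where V'' = 24 > 0 (a local minimum). The iterate converges there.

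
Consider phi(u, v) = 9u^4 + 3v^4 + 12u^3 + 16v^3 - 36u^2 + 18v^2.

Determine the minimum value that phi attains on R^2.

phi(u,v) separates as P(u) + Q(v), so its minimum is min P + min Q.
P'(u) = 36u(u - 1)(u + 2) vanishes at u ∈ {-2, 0, 1}; Q'(v) = 12v(v + 1)(v + 3) vanishes at v ∈ {-3, -1, 0}.
Local minima of P (where P''>0): P(-2)=-96, P(1)=-15. Local minima of Q: Q(-3)=-27, Q(0)=0.
So the global minimum of phi is P(-2) + Q(-3) = -96 − 27 = -123, attained at (-2, -3).

-123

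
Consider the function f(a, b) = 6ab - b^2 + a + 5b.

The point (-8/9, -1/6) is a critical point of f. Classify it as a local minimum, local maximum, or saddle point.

The Hessian of f is constant: H = [[0, 6], [6, -2]].
det(H) = 0·(-2) − 6² = -36.
Since det(H) < 0, H is indefinite and the critical point is a saddle point.

saddle point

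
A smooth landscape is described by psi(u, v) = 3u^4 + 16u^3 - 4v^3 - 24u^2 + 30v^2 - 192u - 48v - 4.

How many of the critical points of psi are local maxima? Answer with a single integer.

psi separates as a function of u plus a function of v, so ∇psi=0 decouples.
∂psi/∂u = 12(u - 2)(u + 2)(u + 4) = 0 at u ∈ {-4, -2, 2}; ∂psi/∂v = -12(v - 4)(v - 1) = 0 at v ∈ {1, 4}.
The Hessian is diagonal: diag(psi_uu, psi_vv). Second derivatives: psi_uu(-4)=144, psi_uu(-2)=-96, psi_uu(2)=288; psi_vv(1)=36, psi_vv(4)=-36.
Local maxima occur where both diagonal entries negative: (-2, 4). Count: 1.

1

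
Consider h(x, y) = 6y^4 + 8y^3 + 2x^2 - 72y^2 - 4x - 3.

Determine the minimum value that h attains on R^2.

h(x,y) separates as P(x) + Q(y) − 3, so its minimum is min P + min Q − 3.
P'(x) = 4x - 4 vanishes at x ∈ {1}; Q'(y) = 24y(y - 2)(y + 3) vanishes at y ∈ {-3, 0, 2}.
Local minima of P (where P''>0): P(1)=-2. Local minima of Q: Q(-3)=-378, Q(2)=-128.
So the global minimum of h is P(1) + Q(-3) − 3 = -2 − 378 − 3 = -383, attained at (1, -3).

-383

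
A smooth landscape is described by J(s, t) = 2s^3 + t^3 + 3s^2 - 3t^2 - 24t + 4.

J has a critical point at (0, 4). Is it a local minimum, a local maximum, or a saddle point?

The mixed partial ∂²J/∂s∂t is 0, so the Hessian at any point is diag(J_ss, J_tt) = diag(6(2s + 1), 6(t - 1)).
At (0, 4): H = diag(6, 18).
Both eigenvalues are positive, so H is positive definite: a local minimum.

local minimum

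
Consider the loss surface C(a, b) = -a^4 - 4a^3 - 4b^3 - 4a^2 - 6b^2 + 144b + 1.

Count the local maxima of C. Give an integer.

C separates as a function of a plus a function of b, so ∇C=0 decouples.
∂C/∂a = -4a(a + 1)(a + 2) = 0 at a ∈ {-2, -1, 0}; ∂C/∂b = -12(b - 3)(b + 4) = 0 at b ∈ {-4, 3}.
The Hessian is diagonal: diag(C_aa, C_bb). Second derivatives: C_aa(-2)=-8, C_aa(-1)=4, C_aa(0)=-8; C_bb(-4)=84, C_bb(3)=-84.
Local maxima occur where both diagonal entries negative: (-2, 3), (0, 3). Count: 2.

2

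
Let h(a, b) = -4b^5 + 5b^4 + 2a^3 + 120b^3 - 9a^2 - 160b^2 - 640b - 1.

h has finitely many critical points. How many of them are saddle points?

h separates as a function of a plus a function of b, so ∇h=0 decouples.
∂h/∂a = 6a(a - 3) = 0 at a ∈ {0, 3}; ∂h/∂b = -20(b - 4)(b - 2)(b + 1)(b + 4) = 0 at b ∈ {-4, -1, 2, 4}.
The Hessian is diagonal: diag(h_aa, h_bb). Second derivatives: h_aa(0)=-18, h_aa(3)=18; h_bb(-4)=2880, h_bb(-1)=-900, h_bb(2)=720, h_bb(4)=-1600.
Saddle points occur where the two diagonal entries have opposite signs: (0, -4), (0, 2), (3, -1), (3, 4). Count: 4.

4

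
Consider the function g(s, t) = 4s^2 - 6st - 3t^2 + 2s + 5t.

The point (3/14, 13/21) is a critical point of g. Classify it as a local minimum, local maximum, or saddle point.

saddle point

The Hessian of g is constant: H = [[8, -6], [-6, -6]].
det(H) = 8·(-6) − (-6)² = -84.
Since det(H) < 0, H is indefinite and the critical point is a saddle point.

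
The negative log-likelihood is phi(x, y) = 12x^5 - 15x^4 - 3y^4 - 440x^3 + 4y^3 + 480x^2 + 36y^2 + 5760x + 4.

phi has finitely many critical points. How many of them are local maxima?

4

phi separates as a function of x plus a function of y, so ∇phi=0 decouples.
∂phi/∂x = 60(x - 4)(x - 3)(x + 2)(x + 4) = 0 at x ∈ {-4, -2, 3, 4}; ∂phi/∂y = -12y(y - 3)(y + 2) = 0 at y ∈ {-2, 0, 3}.
The Hessian is diagonal: diag(phi_xx, phi_yy). Second derivatives: phi_xx(-4)=-6720, phi_xx(-2)=3600, phi_xx(3)=-2100, phi_xx(4)=2880; phi_yy(-2)=-120, phi_yy(0)=72, phi_yy(3)=-180.
Local maxima occur where both diagonal entries negative: (-4, -2), (-4, 3), (3, -2), (3, 3). Count: 4.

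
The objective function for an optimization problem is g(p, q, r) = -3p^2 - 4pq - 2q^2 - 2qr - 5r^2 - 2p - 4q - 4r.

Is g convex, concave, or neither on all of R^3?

concave

g is quadratic, so its Hessian is the constant matrix H = [[-6, -4, 0], [-4, -4, -2], [0, -2, -10]].
Leading principal minors: -6, 8, -56.
Signs alternate −, +, − ⇒ H ≺ 0 ⇒ concave.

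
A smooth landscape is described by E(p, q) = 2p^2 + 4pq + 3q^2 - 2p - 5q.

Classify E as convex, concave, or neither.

convex

E is quadratic, so its Hessian is the constant matrix H = [[4, 4], [4, 6]].
det(H) = 8, tr(H) = 10.
det(H) > 0 and tr(H) > 0, so H is positive definite everywhere: convex.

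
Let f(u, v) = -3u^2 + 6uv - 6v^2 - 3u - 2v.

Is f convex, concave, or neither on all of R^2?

f is quadratic, so its Hessian is the constant matrix H = [[-6, 6], [6, -12]].
det(H) = 36, tr(H) = -18.
det(H) > 0 and tr(H) < 0, so H is negative definite everywhere: concave.

concave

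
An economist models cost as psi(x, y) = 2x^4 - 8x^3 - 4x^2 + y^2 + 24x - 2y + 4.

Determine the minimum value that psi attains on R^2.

psi(x,y) separates as P(x) + Q(y) + 4, so its minimum is min P + min Q + 4.
P'(x) = 8(x - 3)(x - 1)(x + 1) vanishes at x ∈ {-1, 1, 3}; Q'(y) = 2y - 2 vanishes at y ∈ {1}.
Local minima of P (where P''>0): P(-1)=-18, P(3)=-18. Local minima of Q: Q(1)=-1.
So the global minimum of psi is P(-1) + Q(1) + 4 = -18 − 1 + 4 = -15, attained at (-1, 1).

-15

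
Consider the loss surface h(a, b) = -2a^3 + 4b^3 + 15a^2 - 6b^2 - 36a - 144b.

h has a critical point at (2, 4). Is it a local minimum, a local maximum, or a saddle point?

local minimum

The mixed partial ∂²h/∂a∂b is 0, so the Hessian at any point is diag(h_aa, h_bb) = diag(6(-2a + 5), 12(2b - 1)).
At (2, 4): H = diag(6, 84).
Both eigenvalues are positive, so H is positive definite: a local minimum.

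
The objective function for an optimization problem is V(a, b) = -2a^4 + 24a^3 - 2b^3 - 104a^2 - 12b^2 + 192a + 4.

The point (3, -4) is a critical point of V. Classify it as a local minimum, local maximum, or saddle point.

The mixed partial ∂²V/∂a∂b is 0, so the Hessian at any point is diag(V_aa, V_bb) = diag(8(-3a^2 + 18a - 26), -12(b + 2)).
At (3, -4): H = diag(8, 24).
Both eigenvalues are positive, so H is positive definite: a local minimum.

local minimum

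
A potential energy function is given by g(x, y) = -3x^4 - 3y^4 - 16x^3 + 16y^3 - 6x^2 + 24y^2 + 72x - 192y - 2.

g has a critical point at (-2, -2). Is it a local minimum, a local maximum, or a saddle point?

saddle point

The mixed partial ∂²g/∂x∂y is 0, so the Hessian at any point is diag(g_xx, g_yy) = diag(-12(3x^2 + 8x + 1), 12(-3y^2 + 8y + 4)).
At (-2, -2): H = diag(36, -288).
The eigenvalues have opposite signs, so H is indefinite: a saddle point.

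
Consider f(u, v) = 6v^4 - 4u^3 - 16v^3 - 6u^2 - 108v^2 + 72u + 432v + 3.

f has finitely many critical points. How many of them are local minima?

f separates as a function of u plus a function of v, so ∇f=0 decouples.
∂f/∂u = -12(u - 2)(u + 3) = 0 at u ∈ {-3, 2}; ∂f/∂v = 24(v - 3)(v - 2)(v + 3) = 0 at v ∈ {-3, 2, 3}.
The Hessian is diagonal: diag(f_uu, f_vv). Second derivatives: f_uu(-3)=60, f_uu(2)=-60; f_vv(-3)=720, f_vv(2)=-120, f_vv(3)=144.
Local minima occur where both diagonal entries positive: (-3, -3), (-3, 3). Count: 2.

2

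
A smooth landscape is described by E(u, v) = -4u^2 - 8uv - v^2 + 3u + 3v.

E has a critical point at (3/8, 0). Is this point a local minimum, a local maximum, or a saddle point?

saddle point

The Hessian of E is constant: H = [[-8, -8], [-8, -2]].
det(H) = (-8)·(-2) − (-8)² = -48.
Since det(H) < 0, H is indefinite and the critical point is a saddle point.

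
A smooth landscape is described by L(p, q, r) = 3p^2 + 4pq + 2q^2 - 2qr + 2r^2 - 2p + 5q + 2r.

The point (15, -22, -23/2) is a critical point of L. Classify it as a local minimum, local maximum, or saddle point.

The Hessian is constant: H = [[6, 4, 0], [4, 4, -2], [0, -2, 4]].
Leading principal minors: Δ₁ = 6, Δ₂ = 8, Δ₃ = 8.
All leading minors are positive, so H is positive definite: a local minimum.

local minimum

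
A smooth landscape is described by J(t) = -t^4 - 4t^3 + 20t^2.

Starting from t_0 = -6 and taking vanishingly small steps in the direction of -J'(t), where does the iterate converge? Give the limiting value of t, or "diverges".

diverges

J'(t) = -4t(t - 2)(t + 5), so J'(-6) = 192.
Gradient descent moves in the -J' direction, i.e. t is decreasing.
There is no critical point below t=-6, and J' keeps the same sign, so the iterate runs off to −∞.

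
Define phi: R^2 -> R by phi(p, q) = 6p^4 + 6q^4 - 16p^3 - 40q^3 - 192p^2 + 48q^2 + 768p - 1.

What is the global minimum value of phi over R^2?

-3841

phi(p,q) separates as A(p) + B(q) − 1, so its minimum is min A + min B − 1.
A'(p) = 24(p - 4)(p - 2)(p + 4) vanishes at p ∈ {-4, 2, 4}; B'(q) = 24q(q - 4)(q - 1) vanishes at q ∈ {0, 1, 4}.
Local minima of A (where A''>0): A(-4)=-3584, A(4)=512. Local minima of B: B(0)=0, B(4)=-256.
So the global minimum of phi is A(-4) + B(4) − 1 = -3584 − 256 − 1 = -3841, attained at (-4, 4).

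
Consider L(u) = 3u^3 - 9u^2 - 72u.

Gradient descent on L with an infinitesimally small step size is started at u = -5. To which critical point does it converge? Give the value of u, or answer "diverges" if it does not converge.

L'(u) = 9(u - 4)(u + 2), so L'(-5) = 243.
Gradient descent moves in the -L' direction, i.e. u is decreasing.
There is no critical point below u=-5, and L' keeps the same sign, so the iterate runs off to −∞.

diverges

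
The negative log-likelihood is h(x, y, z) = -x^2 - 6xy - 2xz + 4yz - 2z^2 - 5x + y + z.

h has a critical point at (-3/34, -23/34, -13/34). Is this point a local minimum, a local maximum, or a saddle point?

saddle point

The Hessian is constant: H = [[-2, -6, -2], [-6, 0, 4], [-2, 4, -4]].
Leading principal minors: Δ₁ = -2, Δ₂ = -36, Δ₃ = 272.
The minors fit neither the all-positive nor the alternating-sign pattern, so H is indefinite: a saddle point.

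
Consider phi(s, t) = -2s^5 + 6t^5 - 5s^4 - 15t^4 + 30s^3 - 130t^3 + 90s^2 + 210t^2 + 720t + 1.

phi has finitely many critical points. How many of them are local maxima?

phi separates as a function of s plus a function of t, so ∇phi=0 decouples.
∂phi/∂s = -10s(s - 3)(s + 2)(s + 3) = 0 at s ∈ {-3, -2, 0, 3}; ∂phi/∂t = 30(t - 4)(t - 2)(t + 1)(t + 3) = 0 at t ∈ {-3, -1, 2, 4}.
The Hessian is diagonal: diag(phi_ss, phi_tt). Second derivatives: phi_ss(-3)=180, phi_ss(-2)=-100, phi_ss(0)=180, phi_ss(3)=-900; phi_tt(-3)=-2100, phi_tt(-1)=900, phi_tt(2)=-900, phi_tt(4)=2100.
Local maxima occur where both diagonal entries negative: (-2, -3), (-2, 2), (3, -3), (3, 2). Count: 4.

4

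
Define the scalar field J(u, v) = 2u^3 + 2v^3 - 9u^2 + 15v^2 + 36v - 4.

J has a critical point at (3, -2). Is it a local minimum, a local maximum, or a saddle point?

local minimum

The mixed partial ∂²J/∂u∂v is 0, so the Hessian at any point is diag(J_uu, J_vv) = diag(6(2u - 3), 6(2v + 5)).
At (3, -2): H = diag(18, 6).
Both eigenvalues are positive, so H is positive definite: a local minimum.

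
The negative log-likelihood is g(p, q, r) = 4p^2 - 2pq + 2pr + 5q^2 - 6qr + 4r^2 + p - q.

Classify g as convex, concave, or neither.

g is quadratic, so its Hessian is the constant matrix H = [[8, -2, 2], [-2, 10, -6], [2, -6, 8]].
Leading principal minors: 8, 76, 328.
All positive ⇒ H ≻ 0 ⇒ convex.

convex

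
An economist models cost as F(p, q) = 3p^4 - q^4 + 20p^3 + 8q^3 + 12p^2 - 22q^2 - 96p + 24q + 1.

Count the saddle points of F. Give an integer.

F separates as a function of p plus a function of q, so ∇F=0 decouples.
∂F/∂p = 12(p - 1)(p + 2)(p + 4) = 0 at p ∈ {-4, -2, 1}; ∂F/∂q = -4(q - 3)(q - 2)(q - 1) = 0 at q ∈ {1, 2, 3}.
The Hessian is diagonal: diag(F_pp, F_qq). Second derivatives: F_pp(-4)=120, F_pp(-2)=-72, F_pp(1)=180; F_qq(1)=-8, F_qq(2)=4, F_qq(3)=-8.
Saddle points occur where the two diagonal entries have opposite signs: (-4, 1), (-4, 3), (-2, 2), (1, 1), (1, 3). Count: 5.

5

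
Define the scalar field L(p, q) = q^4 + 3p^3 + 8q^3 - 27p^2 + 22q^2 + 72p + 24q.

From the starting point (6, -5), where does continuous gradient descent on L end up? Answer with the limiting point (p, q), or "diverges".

(4, -3)

L is separable, so gradient descent decouples: p follows -∂L/∂p, q follows -∂L/∂q.
∂L/∂p = 9(p - 4)(p - 2); at p=6 this is 72, so p decreases.
∂L/∂q = 4(q + 1)(q + 2)(q + 3); at q=-5 this is -96, so q increases.
p converges to its nearest critical value 4 (a local min of the p-part); q converges to -3. The iterate converges to (4, -3).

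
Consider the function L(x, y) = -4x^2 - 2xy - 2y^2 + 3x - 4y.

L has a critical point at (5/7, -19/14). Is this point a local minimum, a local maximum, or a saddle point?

The Hessian of L is constant: H = [[-8, -2], [-2, -4]].
det(H) = (-8)·(-4) − (-2)² = 28.
det(H) > 0 and tr(H) = -12 < 0, so H is negative definite and the point is a local maximum.

local maximum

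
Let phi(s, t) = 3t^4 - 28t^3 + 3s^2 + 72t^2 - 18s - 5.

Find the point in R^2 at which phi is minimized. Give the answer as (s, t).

phi(s,t) separates as P(s) + Q(t) − 5, so its minimum is min P + min Q − 5.
P'(s) = 6s - 18 vanishes at s ∈ {3}; Q'(t) = 12t(t - 4)(t - 3) vanishes at t ∈ {0, 3, 4}.
Local minima of P (where P''>0): P(3)=-27. Local minima of Q: Q(0)=0, Q(4)=128.
So the global minimum of phi is P(3) + Q(0) − 5 = -27 + 0 − 5 = -32, attained at (3, 0).

(3, 0)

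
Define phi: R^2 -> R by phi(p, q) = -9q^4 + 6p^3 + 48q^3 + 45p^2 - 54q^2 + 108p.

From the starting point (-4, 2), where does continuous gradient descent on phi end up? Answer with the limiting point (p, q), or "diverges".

diverges

phi is separable, so gradient descent decouples: p follows -∂phi/∂p, q follows -∂phi/∂q.
∂phi/∂p = 18(p + 2)(p + 3); at p=-4 this is 36, so p decreases.
∂phi/∂q = -36q(q - 3)(q - 1); at q=2 this is 72, so q decreases.
The p-coordinate has no critical point in that direction and runs off to infinity.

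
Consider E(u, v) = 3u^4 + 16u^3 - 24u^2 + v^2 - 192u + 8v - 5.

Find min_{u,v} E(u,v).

-325

E(u,v) separates as P(u) + Q(v) − 5, so its minimum is min P + min Q − 5.
P'(u) = 12(u - 2)(u + 2)(u + 4) vanishes at u ∈ {-4, -2, 2}; Q'(v) = 2v + 8 vanishes at v ∈ {-4}.
Local minima of P (where P''>0): P(-4)=128, P(2)=-304. Local minima of Q: Q(-4)=-16.
So the global minimum of E is P(2) + Q(-4) − 5 = -304 − 16 − 5 = -325, attained at (2, -4).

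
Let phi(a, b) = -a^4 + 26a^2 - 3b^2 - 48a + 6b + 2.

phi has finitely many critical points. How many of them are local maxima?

phi separates as a function of a plus a function of b, so ∇phi=0 decouples.
∂phi/∂a = -4(a - 3)(a - 1)(a + 4) = 0 at a ∈ {-4, 1, 3}; ∂phi/∂b = -6(b - 1) = 0 at b ∈ {1}.
The Hessian is diagonal: diag(phi_aa, phi_bb). Second derivatives: phi_aa(-4)=-140, phi_aa(1)=40, phi_aa(3)=-56; phi_bb(1)=-6.
Local maxima occur where both diagonal entries negative: (-4, 1), (3, 1). Count: 2.

2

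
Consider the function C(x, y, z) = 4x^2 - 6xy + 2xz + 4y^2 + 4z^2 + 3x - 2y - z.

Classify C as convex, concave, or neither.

C is quadratic, so its Hessian is the constant matrix H = [[8, -6, 2], [-6, 8, 0], [2, 0, 8]].
Leading principal minors: 8, 28, 192.
All positive ⇒ H ≻ 0 ⇒ convex.

convex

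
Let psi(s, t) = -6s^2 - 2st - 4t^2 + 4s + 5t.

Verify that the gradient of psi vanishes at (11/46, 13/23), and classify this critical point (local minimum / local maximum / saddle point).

local maximum

∇psi = (-12s - 2t + 4, -2s - 8t + 5); substituting (11/46, 13/23) gives ∇psi = (0, 0), so (11/46, 13/23) is indeed a critical point.
The Hessian of psi is constant: H = [[-12, -2], [-2, -8]].
det(H) = (-12)·(-8) − (-2)² = 92.
det(H) > 0 and tr(H) = -20 < 0, so H is negative definite and the point is a local maximum.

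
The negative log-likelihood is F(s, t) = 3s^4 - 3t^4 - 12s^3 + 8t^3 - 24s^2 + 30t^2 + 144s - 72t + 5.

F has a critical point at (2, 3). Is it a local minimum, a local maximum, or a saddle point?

local maximum

The mixed partial ∂²F/∂s∂t is 0, so the Hessian at any point is diag(F_ss, F_tt) = diag(12(3s^2 - 6s - 4), 12(-3t^2 + 4t + 5)).
At (2, 3): H = diag(-48, -120).
Both eigenvalues are negative, so H is negative definite: a local maximum.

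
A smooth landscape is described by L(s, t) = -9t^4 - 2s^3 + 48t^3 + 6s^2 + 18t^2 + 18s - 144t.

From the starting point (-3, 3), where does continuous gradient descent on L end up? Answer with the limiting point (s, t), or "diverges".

L is separable, so gradient descent decouples: s follows -∂L/∂s, t follows -∂L/∂t.
∂L/∂s = -6(s - 3)(s + 1); at s=-3 this is -72, so s increases.
∂L/∂t = -36(t - 4)(t - 1)(t + 1); at t=3 this is 288, so t decreases.
s converges to its nearest critical value -1 (a local min of the s-part); t converges to 1. The iterate converges to (-1, 1).

(-1, 1)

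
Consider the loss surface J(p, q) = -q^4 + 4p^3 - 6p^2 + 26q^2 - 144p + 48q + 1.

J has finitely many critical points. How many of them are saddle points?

3

J separates as a function of p plus a function of q, so ∇J=0 decouples.
∂J/∂p = 12(p - 4)(p + 3) = 0 at p ∈ {-3, 4}; ∂J/∂q = -4(q - 4)(q + 1)(q + 3) = 0 at q ∈ {-3, -1, 4}.
The Hessian is diagonal: diag(J_pp, J_qq). Second derivatives: J_pp(-3)=-84, J_pp(4)=84; J_qq(-3)=-56, J_qq(-1)=40, J_qq(4)=-140.
Saddle points occur where the two diagonal entries have opposite signs: (-3, -1), (4, -3), (4, 4). Count: 3.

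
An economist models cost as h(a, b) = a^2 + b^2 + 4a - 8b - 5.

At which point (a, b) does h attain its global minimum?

(-2, 4)

h(a,b) separates as P(a) + Q(b) − 5, so its minimum is min P + min Q − 5.
P'(a) = 2a + 4 vanishes at a ∈ {-2}; Q'(b) = 2b - 8 vanishes at b ∈ {4}.
Local minima of P (where P''>0): P(-2)=-4. Local minima of Q: Q(4)=-16.
So the global minimum of h is P(-2) + Q(4) − 5 = -4 − 16 − 5 = -25, attained at (-2, 4).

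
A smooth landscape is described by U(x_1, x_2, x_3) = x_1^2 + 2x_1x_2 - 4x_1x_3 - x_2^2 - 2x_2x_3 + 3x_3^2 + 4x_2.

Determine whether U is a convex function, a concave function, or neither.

neither

U is quadratic, so its Hessian is the constant matrix H = [[2, 2, -4], [2, -2, -2], [-4, -2, 6]].
Leading principal minors: 2, -8, 8.
Neither pattern holds ⇒ H is indefinite ⇒ neither convex nor concave.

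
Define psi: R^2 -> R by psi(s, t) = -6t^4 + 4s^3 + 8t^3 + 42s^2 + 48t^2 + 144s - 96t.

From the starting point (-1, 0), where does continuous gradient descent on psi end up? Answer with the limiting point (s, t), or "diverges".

psi is separable, so gradient descent decouples: s follows -∂psi/∂s, t follows -∂psi/∂t.
∂psi/∂s = 12(s + 3)(s + 4); at s=-1 this is 72, so s decreases.
∂psi/∂t = -24(t - 2)(t - 1)(t + 2); at t=0 this is -96, so t increases.
s converges to its nearest critical value -3 (a local min of the s-part); t converges to 1. The iterate converges to (-3, 1).

(-3, 1)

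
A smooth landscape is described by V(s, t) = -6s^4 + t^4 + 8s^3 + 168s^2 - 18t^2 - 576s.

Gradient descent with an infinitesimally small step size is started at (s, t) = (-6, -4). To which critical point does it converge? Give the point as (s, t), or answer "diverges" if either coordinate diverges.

diverges

V is separable, so gradient descent decouples: s follows -∂V/∂s, t follows -∂V/∂t.
∂V/∂s = -24(s - 3)(s - 2)(s + 4); at s=-6 this is 3456, so s decreases.
∂V/∂t = 4t(t - 3)(t + 3); at t=-4 this is -112, so t increases.
The s-coordinate has no critical point in that direction and runs off to infinity.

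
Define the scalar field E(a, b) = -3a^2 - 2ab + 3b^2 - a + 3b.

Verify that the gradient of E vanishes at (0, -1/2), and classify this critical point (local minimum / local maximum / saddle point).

∇E = (-6a - 2b - 1, -2a + 6b + 3); substituting (0, -1/2) gives ∇E = (0, 0), so (0, -1/2) is indeed a critical point.
The Hessian of E is constant: H = [[-6, -2], [-2, 6]].
det(H) = (-6)·6 − (-2)² = -40.
Since det(H) < 0, H is indefinite and the critical point is a saddle point.

saddle point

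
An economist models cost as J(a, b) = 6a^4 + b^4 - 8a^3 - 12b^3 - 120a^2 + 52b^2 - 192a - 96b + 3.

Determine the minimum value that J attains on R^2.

-1725

J(a,b) separates as P(a) + Q(b) + 3, so its minimum is min P + min Q + 3.
P'(a) = 24(a - 4)(a + 1)(a + 2) vanishes at a ∈ {-2, -1, 4}; Q'(b) = 4(b - 4)(b - 3)(b - 2) vanishes at b ∈ {2, 3, 4}.
Local minima of P (where P''>0): P(-2)=64, P(4)=-1664. Local minima of Q: Q(2)=-64, Q(4)=-64.
So the global minimum of J is P(4) + Q(2) + 3 = -1664 − 64 + 3 = -1725, attained at (4, 2).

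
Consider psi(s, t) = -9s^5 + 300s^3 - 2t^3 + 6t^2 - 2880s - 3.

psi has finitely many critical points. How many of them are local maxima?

2

psi separates as a function of s plus a function of t, so ∇psi=0 decouples.
∂psi/∂s = -45(s - 4)(s - 2)(s + 2)(s + 4) = 0 at s ∈ {-4, -2, 2, 4}; ∂psi/∂t = -6t(t - 2) = 0 at t ∈ {0, 2}.
The Hessian is diagonal: diag(psi_ss, psi_tt). Second derivatives: psi_ss(-4)=4320, psi_ss(-2)=-2160, psi_ss(2)=2160, psi_ss(4)=-4320; psi_tt(0)=12, psi_tt(2)=-12.
Local maxima occur where both diagonal entries negative: (-2, 2), (4, 2). Count: 2.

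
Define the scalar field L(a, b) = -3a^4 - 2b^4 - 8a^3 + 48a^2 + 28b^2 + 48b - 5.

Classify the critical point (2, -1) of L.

saddle point

The mixed partial ∂²L/∂a∂b is 0, so the Hessian at any point is diag(L_aa, L_bb) = diag(12(-3a^2 - 4a + 8), 8(-3b^2 + 7)).
At (2, -1): H = diag(-144, 32).
The eigenvalues have opposite signs, so H is indefinite: a saddle point.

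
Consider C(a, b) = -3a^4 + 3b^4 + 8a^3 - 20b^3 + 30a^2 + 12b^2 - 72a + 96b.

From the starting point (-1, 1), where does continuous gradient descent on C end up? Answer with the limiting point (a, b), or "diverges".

C is separable, so gradient descent decouples: a follows -∂C/∂a, b follows -∂C/∂b.
∂C/∂a = -12(a - 3)(a - 1)(a + 2); at a=-1 this is -96, so a increases.
∂C/∂b = 12(b - 4)(b - 2)(b + 1); at b=1 this is 72, so b decreases.
a converges to its nearest critical value 1 (a local min of the a-part); b converges to -1. The iterate converges to (1, -1).

(1, -1)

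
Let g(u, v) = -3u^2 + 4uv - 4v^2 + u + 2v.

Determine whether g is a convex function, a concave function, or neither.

concave

g is quadratic, so its Hessian is the constant matrix H = [[-6, 4], [4, -8]].
det(H) = 32, tr(H) = -14.
det(H) > 0 and tr(H) < 0, so H is negative definite everywhere: concave.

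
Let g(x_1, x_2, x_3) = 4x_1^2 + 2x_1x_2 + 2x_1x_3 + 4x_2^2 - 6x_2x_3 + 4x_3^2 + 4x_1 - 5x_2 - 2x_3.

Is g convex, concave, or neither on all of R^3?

convex

g is quadratic, so its Hessian is the constant matrix H = [[8, 2, 2], [2, 8, -6], [2, -6, 8]].
Leading principal minors: 8, 60, 112.
All positive ⇒ H ≻ 0 ⇒ convex.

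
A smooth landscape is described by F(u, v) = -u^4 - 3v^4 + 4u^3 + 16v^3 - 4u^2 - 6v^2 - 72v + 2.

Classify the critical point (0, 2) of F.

The mixed partial ∂²F/∂u∂v is 0, so the Hessian at any point is diag(F_uu, F_vv) = diag(4(-3u^2 + 6u - 2), 12(-3v^2 + 8v - 1)).
At (0, 2): H = diag(-8, 36).
The eigenvalues have opposite signs, so H is indefinite: a saddle point.

saddle point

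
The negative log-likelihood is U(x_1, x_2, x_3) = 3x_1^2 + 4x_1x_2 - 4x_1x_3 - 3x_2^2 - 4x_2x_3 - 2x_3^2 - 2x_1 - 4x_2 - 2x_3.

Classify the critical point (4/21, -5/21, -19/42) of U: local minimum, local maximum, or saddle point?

The Hessian is constant: H = [[6, 4, -4], [4, -6, -4], [-4, -4, -4]].
Leading principal minors: Δ₁ = 6, Δ₂ = -52, Δ₃ = 336.
The minors fit neither the all-positive nor the alternating-sign pattern, so H is indefinite: a saddle point.

saddle point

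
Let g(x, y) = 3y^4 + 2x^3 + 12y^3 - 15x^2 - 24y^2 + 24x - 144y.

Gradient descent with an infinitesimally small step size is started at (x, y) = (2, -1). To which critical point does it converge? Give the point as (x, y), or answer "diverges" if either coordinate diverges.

g is separable, so gradient descent decouples: x follows -∂g/∂x, y follows -∂g/∂y.
∂g/∂x = 6(x - 4)(x - 1); at x=2 this is -12, so x increases.
∂g/∂y = 12(y - 2)(y + 2)(y + 3); at y=-1 this is -72, so y increases.
x converges to its nearest critical value 4 (a local min of the x-part); y converges to 2. The iterate converges to (4, 2).

(4, 2)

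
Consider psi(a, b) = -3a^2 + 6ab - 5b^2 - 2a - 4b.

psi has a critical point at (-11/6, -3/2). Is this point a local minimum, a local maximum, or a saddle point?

The Hessian of psi is constant: H = [[-6, 6], [6, -10]].
det(H) = (-6)·(-10) − 6² = 24.
det(H) > 0 and tr(H) = -16 < 0, so H is negative definite and the point is a local maximum.

local maximum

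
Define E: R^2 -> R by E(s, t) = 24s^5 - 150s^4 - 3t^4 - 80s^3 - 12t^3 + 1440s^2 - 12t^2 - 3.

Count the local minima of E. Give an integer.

E separates as a function of s plus a function of t, so ∇E=0 decouples.
∂E/∂s = 120s(s - 4)(s - 3)(s + 2) = 0 at s ∈ {-2, 0, 3, 4}; ∂E/∂t = -12t(t + 1)(t + 2) = 0 at t ∈ {-2, -1, 0}.
The Hessian is diagonal: diag(E_ss, E_tt). Second derivatives: E_ss(-2)=-7200, E_ss(0)=2880, E_ss(3)=-1800, E_ss(4)=2880; E_tt(-2)=-24, E_tt(-1)=12, E_tt(0)=-24.
Local minima occur where both diagonal entries positive: (0, -1), (4, -1). Count: 2.

2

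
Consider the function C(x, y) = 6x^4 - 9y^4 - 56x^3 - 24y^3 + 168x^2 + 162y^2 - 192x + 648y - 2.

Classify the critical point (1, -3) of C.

saddle point

The mixed partial ∂²C/∂x∂y is 0, so the Hessian at any point is diag(C_xx, C_yy) = diag(24(3x^2 - 14x + 14), 36(-3y^2 - 4y + 9)).
At (1, -3): H = diag(72, -216).
The eigenvalues have opposite signs, so H is indefinite: a saddle point.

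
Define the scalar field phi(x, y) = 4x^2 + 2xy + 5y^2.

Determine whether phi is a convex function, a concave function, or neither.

phi is quadratic, so its Hessian is the constant matrix H = [[8, 2], [2, 10]].
det(H) = 76, tr(H) = 18.
det(H) > 0 and tr(H) > 0, so H is positive definite everywhere: convex.

convex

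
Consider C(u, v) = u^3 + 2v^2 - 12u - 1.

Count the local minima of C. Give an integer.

C separates as a function of u plus a function of v, so ∇C=0 decouples.
∂C/∂u = 3(u - 2)(u + 2) = 0 at u ∈ {-2, 2}; ∂C/∂v = 4v = 0 at v ∈ {0}.
The Hessian is diagonal: diag(C_uu, C_vv). Second derivatives: C_uu(-2)=-12, C_uu(2)=12; C_vv(0)=4.
Local minima occur where both diagonal entries positive: (2, 0). Count: 1.

1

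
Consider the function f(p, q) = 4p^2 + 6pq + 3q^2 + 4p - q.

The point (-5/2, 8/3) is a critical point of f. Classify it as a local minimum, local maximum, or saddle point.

The Hessian of f is constant: H = [[8, 6], [6, 6]].
det(H) = 8·6 − 6² = 12.
det(H) > 0 and tr(H) = 14 > 0, so H is positive definite and the point is a local minimum.

local minimum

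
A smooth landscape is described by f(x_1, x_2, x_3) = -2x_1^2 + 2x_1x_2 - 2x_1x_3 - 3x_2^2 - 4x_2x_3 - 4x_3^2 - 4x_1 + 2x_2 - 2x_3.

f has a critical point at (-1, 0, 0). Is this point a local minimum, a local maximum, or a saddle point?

The Hessian is constant: H = [[-4, 2, -2], [2, -6, -4], [-2, -4, -8]].
Leading principal minors: Δ₁ = -4, Δ₂ = 20, Δ₃ = -40.
The minors alternate sign starting negative (−, +, −), so H is negative definite: a local maximum.

local maximum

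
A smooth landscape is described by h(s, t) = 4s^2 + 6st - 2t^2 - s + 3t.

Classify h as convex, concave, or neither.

h is quadratic, so its Hessian is the constant matrix H = [[8, 6], [6, -4]].
det(H) = -68, tr(H) = 4.
det(H) < 0, so H is indefinite: neither convex nor concave.

neither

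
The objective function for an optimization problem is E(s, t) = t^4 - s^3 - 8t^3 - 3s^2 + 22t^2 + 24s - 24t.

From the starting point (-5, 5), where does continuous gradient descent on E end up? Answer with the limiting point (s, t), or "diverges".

E is separable, so gradient descent decouples: s follows -∂E/∂s, t follows -∂E/∂t.
∂E/∂s = -3(s - 2)(s + 4); at s=-5 this is -21, so s increases.
∂E/∂t = 4(t - 3)(t - 2)(t - 1); at t=5 this is 96, so t decreases.
s converges to its nearest critical value -4 (a local min of the s-part); t converges to 3. The iterate converges to (-4, 3).

(-4, 3)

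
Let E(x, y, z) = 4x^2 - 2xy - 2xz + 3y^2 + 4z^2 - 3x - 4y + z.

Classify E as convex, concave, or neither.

convex

E is quadratic, so its Hessian is the constant matrix H = [[8, -2, -2], [-2, 6, 0], [-2, 0, 8]].
Leading principal minors: 8, 44, 328.
All positive ⇒ H ≻ 0 ⇒ convex.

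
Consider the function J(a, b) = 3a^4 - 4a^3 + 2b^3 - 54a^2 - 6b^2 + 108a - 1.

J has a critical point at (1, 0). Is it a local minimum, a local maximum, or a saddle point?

local maximum

The mixed partial ∂²J/∂a∂b is 0, so the Hessian at any point is diag(J_aa, J_bb) = diag(12(3a^2 - 2a - 9), 12(b - 1)).
At (1, 0): H = diag(-96, -12).
Both eigenvalues are negative, so H is negative definite: a local maximum.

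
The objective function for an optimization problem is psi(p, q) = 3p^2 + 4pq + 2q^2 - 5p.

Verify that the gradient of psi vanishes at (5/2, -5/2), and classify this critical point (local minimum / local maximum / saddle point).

∇psi = (6p + 4q - 5, 4p + 4q); substituting (5/2, -5/2) gives ∇psi = (0, 0), so (5/2, -5/2) is indeed a critical point.
The Hessian of psi is constant: H = [[6, 4], [4, 4]].
det(H) = 6·4 − 4² = 8.
det(H) > 0 and tr(H) = 10 > 0, so H is positive definite and the point is a local minimum.

local minimum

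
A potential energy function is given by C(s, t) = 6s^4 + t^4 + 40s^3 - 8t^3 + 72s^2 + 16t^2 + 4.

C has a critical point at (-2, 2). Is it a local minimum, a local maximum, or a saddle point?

The mixed partial ∂²C/∂s∂t is 0, so the Hessian at any point is diag(C_ss, C_tt) = diag(24(3s^2 + 10s + 6), 4(3t^2 - 12t + 8)).
At (-2, 2): H = diag(-48, -16).
Both eigenvalues are negative, so H is negative definite: a local maximum.

local maximum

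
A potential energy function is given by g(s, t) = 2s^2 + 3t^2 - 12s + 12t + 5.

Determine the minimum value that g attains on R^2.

-25

g(s,t) separates as P(s) + Q(t) + 5, so its minimum is min P + min Q + 5.
P'(s) = 4s - 12 vanishes at s ∈ {3}; Q'(t) = 6(t + 2) vanishes at t ∈ {-2}.
Local minima of P (where P''>0): P(3)=-18. Local minima of Q: Q(-2)=-12.
So the global minimum of g is P(3) + Q(-2) + 5 = -18 − 12 + 5 = -25, attained at (3, -2).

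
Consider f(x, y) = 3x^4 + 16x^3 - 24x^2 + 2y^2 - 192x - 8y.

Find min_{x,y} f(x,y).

-312

f(x,y) separates as P(x) + Q(y), so its minimum is min P + min Q.
P'(x) = 12(x - 2)(x + 2)(x + 4) vanishes at x ∈ {-4, -2, 2}; Q'(y) = 4y - 8 vanishes at y ∈ {2}.
Local minima of P (where P''>0): P(-4)=128, P(2)=-304. Local minima of Q: Q(2)=-8.
So the global minimum of f is P(2) + Q(2) = -304 − 8 = -312, attained at (2, 2).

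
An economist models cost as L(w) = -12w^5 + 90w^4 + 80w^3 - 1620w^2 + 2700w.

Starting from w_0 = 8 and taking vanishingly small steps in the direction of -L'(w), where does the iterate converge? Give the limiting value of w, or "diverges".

diverges

L'(w) = -60(w - 5)(w - 3)(w - 1)(w + 3), so L'(8) = -69300.
Gradient descent moves in the -L' direction, i.e. w is increasing.
There is no critical point above w=8, and L' keeps the same sign, so the iterate runs off to +∞.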